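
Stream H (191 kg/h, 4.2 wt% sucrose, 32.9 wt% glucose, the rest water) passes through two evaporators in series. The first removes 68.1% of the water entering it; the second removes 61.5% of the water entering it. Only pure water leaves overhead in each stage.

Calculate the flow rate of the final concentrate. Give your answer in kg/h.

water in feed = 191×0.629 = 120.14 kg/h.
After stage 1: water left = (1−0.681)×120.14 = 38.324; stream total = 109.19 kg/h.
After stage 2: water left = (1−0.615)×38.324 = 14.755; final concentrate = 85.616 kg/h.

85.62 kg/h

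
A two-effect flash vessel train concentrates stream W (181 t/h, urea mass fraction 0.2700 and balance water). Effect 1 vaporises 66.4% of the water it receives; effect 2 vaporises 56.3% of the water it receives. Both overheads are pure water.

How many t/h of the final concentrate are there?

water in feed = 181×0.730 = 132.13 t/h.
After stage 1: water left = (1−0.664)×132.13 = 44.396; stream total = 93.266 t/h.
After stage 2: water left = (1−0.563)×44.396 = 19.401; final concentrate = 68.271 t/h.

68.27 t/h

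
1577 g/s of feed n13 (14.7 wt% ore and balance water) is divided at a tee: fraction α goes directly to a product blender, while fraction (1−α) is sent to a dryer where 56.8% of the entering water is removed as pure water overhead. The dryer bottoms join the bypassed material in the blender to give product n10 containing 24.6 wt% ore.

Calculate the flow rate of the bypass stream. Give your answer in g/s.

267.1 g/s

All 1577×0.147 = 231.82 g/s of ore reaches n10, so n10 = 231.82/0.246 = 942.35 g/s and vapour = 634.65 g/s.
The evaporator receives (1−α)·1577 of feed at 0.853 water and removes 0.568 of that water:
0.568×0.853×(1−α)×1577 = 634.65
(1−α) = 634.65/764.06 = 0.8306;  α = 0.1694.
Bypass flow = 0.1694×1577 = 267.11 g/s.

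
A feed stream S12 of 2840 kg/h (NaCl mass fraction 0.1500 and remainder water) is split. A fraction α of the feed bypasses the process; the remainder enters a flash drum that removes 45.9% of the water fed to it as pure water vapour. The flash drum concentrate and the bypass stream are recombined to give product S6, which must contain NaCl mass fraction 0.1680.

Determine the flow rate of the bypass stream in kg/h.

All 2840×0.150 = 426 kg/h of NaCl reaches S6, so S6 = 426/0.168 = 2535.7 kg/h and vapour = 304.29 kg/h.
The evaporator receives (1−α)·2840 of feed at 0.850 water and removes 0.459 of that water:
0.459×0.850×(1−α)×2840 = 304.29
(1−α) = 304.29/1108 = 0.2746;  α = 0.7254.
Bypass flow = 0.7254×2840 = 2060.1 kg/h.

2060 kg/h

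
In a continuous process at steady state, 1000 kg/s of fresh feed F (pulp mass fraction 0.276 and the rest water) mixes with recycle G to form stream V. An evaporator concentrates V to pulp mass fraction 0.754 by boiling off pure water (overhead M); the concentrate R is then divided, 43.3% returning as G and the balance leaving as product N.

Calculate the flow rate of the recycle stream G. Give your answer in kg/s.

279.5 kg/s

Overall pulp balance (none leaves overhead): pulp in fresh feed = pulp in product, i.e. 1000×0.276 = (1−0.433)·R·0.754.
R = 276/(0.754×0.567) = 645.59 kg/s.
Recycle G = 0.433×645.59 = 279.54 kg/s.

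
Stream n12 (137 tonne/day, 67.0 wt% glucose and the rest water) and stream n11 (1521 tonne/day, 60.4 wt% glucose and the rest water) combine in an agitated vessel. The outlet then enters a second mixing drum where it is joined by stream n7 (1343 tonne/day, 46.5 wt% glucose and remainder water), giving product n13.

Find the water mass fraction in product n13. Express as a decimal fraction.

Overall, product flow = 3001 tonne/day.
water in = 137×0.330 + 1521×0.396 + 1343×0.535 = 1366 tonne/day.
water fraction in n13 = 0.4552.

0.4552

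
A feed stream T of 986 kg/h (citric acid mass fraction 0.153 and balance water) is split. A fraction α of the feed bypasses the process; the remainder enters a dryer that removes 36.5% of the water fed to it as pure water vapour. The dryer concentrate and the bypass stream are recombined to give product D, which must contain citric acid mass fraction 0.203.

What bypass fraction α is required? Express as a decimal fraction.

All 986×0.153 = 150.86 kg/h of citric acid reaches D, so D = 150.86/0.203 = 743.14 kg/h and vapour = 242.86 kg/h.
The evaporator receives (1−α)·986 of feed at 0.847 water and removes 0.365 of that water:
0.365×0.847×(1−α)×986 = 242.86
(1−α) = 242.86/304.83 = 0.7967;  α = 0.2033.

0.203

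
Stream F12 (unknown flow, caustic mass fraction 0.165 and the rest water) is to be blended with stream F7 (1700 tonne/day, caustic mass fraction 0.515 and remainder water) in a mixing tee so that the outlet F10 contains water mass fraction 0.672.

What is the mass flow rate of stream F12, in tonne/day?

Let F12 be the unknown flow. Total out = 1700 + F12.
water balance: 824.5 + 0.835·F12 = 0.672·(1700 + F12)
(0.835 − 0.672)·F12 = 0.672×1700 − 824.5 = 317.9
F12 = 317.9 / 0.163 = 1950.3 tonne/day

1950 tonne/day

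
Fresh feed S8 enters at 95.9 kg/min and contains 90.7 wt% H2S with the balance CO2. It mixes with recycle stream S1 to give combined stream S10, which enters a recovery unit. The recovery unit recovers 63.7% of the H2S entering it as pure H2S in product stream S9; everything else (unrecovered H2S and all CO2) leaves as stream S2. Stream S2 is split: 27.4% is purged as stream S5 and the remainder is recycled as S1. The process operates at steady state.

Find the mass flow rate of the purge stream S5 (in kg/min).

CO2 enters only via S8 and leaves only via the purge: 95.9×0.093 = 0.274×(CO2 in S2), and the recovery unit passes all CO2, so CO2 in S10 = CO2 in S2 = 32.55 kg/min.
H2S in S10: m_A = 95.9×0.907 + (1−0.274)·(1−0.637)·m_A, so m_A = 86.981/0.7365 = 118.11 kg/min.
S2 = (1−0.637)×118.11 + 32.55 = 75.423 kg/min.
Purge S5 = 0.274×75.423 = 20.666 kg/min.

20.67 kg/min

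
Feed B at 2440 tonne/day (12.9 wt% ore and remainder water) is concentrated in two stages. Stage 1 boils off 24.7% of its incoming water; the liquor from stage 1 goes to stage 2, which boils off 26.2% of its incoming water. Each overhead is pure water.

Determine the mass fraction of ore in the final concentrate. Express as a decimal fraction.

0.210

water in feed = 2440×0.871 = 2125.2 tonne/day.
After stage 1: water left = (1−0.247)×2125.2 = 1600.3; stream total = 1915.1 tonne/day.
After stage 2: water left = (1−0.262)×1600.3 = 1181; final concentrate = 1495.8 tonne/day.
ore fraction = 314.76/1495.8 = 0.210.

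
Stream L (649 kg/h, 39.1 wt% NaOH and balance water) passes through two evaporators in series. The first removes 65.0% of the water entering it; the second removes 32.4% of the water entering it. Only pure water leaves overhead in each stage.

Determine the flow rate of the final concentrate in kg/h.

water in feed = 649×0.609 = 395.24 kg/h.
After stage 1: water left = (1−0.650)×395.24 = 138.33; stream total = 392.09 kg/h.
After stage 2: water left = (1−0.324)×138.33 = 93.514; final concentrate = 347.27 kg/h.

347.3 kg/h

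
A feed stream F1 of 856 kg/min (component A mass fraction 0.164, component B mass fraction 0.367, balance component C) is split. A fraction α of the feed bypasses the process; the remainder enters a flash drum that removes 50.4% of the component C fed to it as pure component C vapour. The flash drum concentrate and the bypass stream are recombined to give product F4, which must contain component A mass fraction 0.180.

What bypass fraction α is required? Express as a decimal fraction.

0.624

All 856×0.164 = 140.38 kg/min of component A reaches F4, so F4 = 140.38/0.180 = 779.91 kg/min and vapour = 76.089 kg/min.
The evaporator receives (1−α)·856 of feed at 0.469 component C and removes 0.504 of that component C:
0.504×0.469×(1−α)×856 = 76.089
(1−α) = 76.089/202.34 = 0.3760;  α = 0.6240.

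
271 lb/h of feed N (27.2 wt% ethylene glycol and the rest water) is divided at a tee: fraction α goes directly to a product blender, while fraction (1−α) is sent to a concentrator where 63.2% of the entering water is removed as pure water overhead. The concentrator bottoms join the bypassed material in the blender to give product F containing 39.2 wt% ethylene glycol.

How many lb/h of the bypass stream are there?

All 271×0.272 = 73.712 lb/h of ethylene glycol reaches F, so F = 73.712/0.392 = 188.04 lb/h and vapour = 82.959 lb/h.
The evaporator receives (1−α)·271 of feed at 0.728 water and removes 0.632 of that water:
0.632×0.728×(1−α)×271 = 82.959
(1−α) = 82.959/124.69 = 0.6653;  α = 0.3347.
Bypass flow = 0.3347×271 = 90.692 lb/h.

90.69 lb/h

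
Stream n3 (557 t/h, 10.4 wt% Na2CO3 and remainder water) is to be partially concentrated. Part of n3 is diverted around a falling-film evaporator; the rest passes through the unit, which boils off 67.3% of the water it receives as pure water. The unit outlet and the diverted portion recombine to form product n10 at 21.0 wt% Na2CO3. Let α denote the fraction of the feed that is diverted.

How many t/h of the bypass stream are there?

90.75 t/h

All 557×0.104 = 57.928 t/h of Na2CO3 reaches n10, so n10 = 57.928/0.210 = 275.85 t/h and vapour = 281.15 t/h.
The evaporator receives (1−α)·557 of feed at 0.896 water and removes 0.673 of that water:
0.673×0.896×(1−α)×557 = 281.15
(1−α) = 281.15/335.88 = 0.8371;  α = 0.1629.
Bypass flow = 0.1629×557 = 90.75 t/h.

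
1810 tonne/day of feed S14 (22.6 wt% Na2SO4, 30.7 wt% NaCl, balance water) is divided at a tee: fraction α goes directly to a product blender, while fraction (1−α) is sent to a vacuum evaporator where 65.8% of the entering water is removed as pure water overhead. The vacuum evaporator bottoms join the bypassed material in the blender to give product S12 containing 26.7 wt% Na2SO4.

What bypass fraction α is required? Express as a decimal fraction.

All 1810×0.226 = 409.06 tonne/day of Na2SO4 reaches S12, so S12 = 409.06/0.267 = 1532.1 tonne/day and vapour = 277.94 tonne/day.
The evaporator receives (1−α)·1810 of feed at 0.467 water and removes 0.658 of that water:
0.658×0.467×(1−α)×1810 = 277.94
(1−α) = 277.94/556.19 = 0.4997;  α = 0.5003.

0.500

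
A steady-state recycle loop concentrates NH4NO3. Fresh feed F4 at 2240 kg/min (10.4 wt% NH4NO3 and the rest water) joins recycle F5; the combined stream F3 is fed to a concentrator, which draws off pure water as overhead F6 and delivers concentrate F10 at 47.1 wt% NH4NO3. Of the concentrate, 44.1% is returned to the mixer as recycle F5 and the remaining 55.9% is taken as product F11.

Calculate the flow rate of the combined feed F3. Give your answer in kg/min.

2630 kg/min

Overall NH4NO3 balance (none leaves overhead): NH4NO3 in fresh feed = NH4NO3 in product, i.e. 2240×0.104 = (1−0.441)·F10·0.471.
F10 = 232.96/(0.471×0.559) = 884.81 kg/min.
Recycle F5 = 0.441×884.81 = 390.2 kg/min.
Combined feed F3 = 2240 + 390.2 = 2630.2 kg/min.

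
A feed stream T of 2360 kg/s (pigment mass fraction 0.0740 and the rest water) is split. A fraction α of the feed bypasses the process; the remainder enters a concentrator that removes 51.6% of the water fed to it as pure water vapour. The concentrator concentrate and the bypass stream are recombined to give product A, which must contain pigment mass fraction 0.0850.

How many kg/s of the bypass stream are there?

All 2360×0.074 = 174.64 kg/s of pigment reaches A, so A = 174.64/0.085 = 2054.6 kg/s and vapour = 305.41 kg/s.
The evaporator receives (1−α)·2360 of feed at 0.926 water and removes 0.516 of that water:
0.516×0.926×(1−α)×2360 = 305.41
(1−α) = 305.41/1127.6 = 0.2708;  α = 0.7292.
Bypass flow = 0.7292×2360 = 1720.8 kg/s.

1721 kg/s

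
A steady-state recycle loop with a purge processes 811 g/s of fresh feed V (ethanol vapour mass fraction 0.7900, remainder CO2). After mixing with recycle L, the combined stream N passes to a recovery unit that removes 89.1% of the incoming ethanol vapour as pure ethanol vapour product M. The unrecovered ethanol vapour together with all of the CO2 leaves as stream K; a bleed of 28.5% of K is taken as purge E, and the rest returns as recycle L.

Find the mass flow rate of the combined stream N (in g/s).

1292 g/s

CO2 enters only via V and leaves only via the purge: 811×0.210 = 0.285×(CO2 in K), and the recovery unit passes all CO2, so CO2 in N = CO2 in K = 597.58 g/s.
ethanol vapour in N: m_A = 811×0.790 + (1−0.285)·(1−0.891)·m_A, so m_A = 640.69/0.9221 = 694.84 g/s.
N = 694.84 + 597.58 = 1292.4 g/s.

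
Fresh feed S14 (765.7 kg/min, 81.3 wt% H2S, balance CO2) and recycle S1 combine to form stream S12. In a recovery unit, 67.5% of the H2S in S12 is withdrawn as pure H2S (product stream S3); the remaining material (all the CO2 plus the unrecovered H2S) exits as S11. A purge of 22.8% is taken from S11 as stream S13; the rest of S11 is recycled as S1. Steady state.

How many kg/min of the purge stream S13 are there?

204.8 kg/min

CO2 enters only via S14 and leaves only via the purge: 765.7×0.187 = 0.228×(CO2 in S11), and the recovery unit passes all CO2, so CO2 in S12 = CO2 in S11 = 628.01 kg/min.
H2S in S12: m_A = 765.7×0.813 + (1−0.228)·(1−0.675)·m_A, so m_A = 622.51/0.7491 = 831.02 kg/min.
S11 = (1−0.675)×831.02 + 628.01 = 898.09 kg/min.
Purge S13 = 0.228×898.09 = 204.76 kg/min.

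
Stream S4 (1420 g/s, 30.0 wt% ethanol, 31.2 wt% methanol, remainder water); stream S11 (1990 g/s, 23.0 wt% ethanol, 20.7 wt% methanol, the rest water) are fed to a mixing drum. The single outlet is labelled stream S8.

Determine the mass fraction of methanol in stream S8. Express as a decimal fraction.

0.251

Total flow out = 1420 + 1990 = 3410 g/s.
methanol in = 1420×0.312 + 1990×0.207 = 854.97 g/s.
methanol mass fraction in S8 = 854.97/3410 = 0.251.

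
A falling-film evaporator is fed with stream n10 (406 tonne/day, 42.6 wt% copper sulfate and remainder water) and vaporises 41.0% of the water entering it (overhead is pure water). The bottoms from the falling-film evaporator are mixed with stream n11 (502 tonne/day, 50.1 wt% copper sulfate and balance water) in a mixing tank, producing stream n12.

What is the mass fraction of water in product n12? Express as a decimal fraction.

Vapour removed = 0.410×0.574×406 = 95.548 tonne/day; concentrate = 310.45 tonne/day.
water reaching the mixer = 137.5 (from concentrate) + 502×0.499 = 387.99 tonne/day.
Product flow = 310.45 + 502 = 812.45 tonne/day; water fraction = 0.478.

0.478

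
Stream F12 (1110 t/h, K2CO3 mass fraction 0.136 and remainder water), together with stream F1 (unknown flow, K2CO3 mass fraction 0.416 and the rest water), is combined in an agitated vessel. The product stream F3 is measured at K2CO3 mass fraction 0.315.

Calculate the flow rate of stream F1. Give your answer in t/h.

1967 t/h

Let F1 be the unknown flow. Total out = 1110 + F1.
K2CO3 balance: 150.96 + 0.416·F1 = 0.315·(1110 + F1)
(0.416 − 0.315)·F1 = 0.315×1110 − 150.96 = 198.69
F1 = 198.69 / 0.101 = 1967.2 t/h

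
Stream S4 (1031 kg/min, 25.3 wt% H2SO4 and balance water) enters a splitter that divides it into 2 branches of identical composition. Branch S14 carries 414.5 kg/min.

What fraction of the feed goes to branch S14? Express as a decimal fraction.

0.402

Fraction to S14 = 414.5/1031 = 0.4020.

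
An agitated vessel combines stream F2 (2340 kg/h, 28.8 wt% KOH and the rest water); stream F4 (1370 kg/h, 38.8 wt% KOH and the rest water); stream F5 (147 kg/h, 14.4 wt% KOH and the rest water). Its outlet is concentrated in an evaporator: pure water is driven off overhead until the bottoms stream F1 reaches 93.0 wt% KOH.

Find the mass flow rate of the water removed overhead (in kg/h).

2538 kg/h

KOH entering = 2340×0.288 + 1370×0.388 + 147×0.144 = 1226.6 kg/h.
All KOH reports to F1, so F1 = 1226.6/0.930 = 1319 kg/h.
Total feed = 3857 kg/h; overhead = 3857 − 1319 = 2538 kg/h.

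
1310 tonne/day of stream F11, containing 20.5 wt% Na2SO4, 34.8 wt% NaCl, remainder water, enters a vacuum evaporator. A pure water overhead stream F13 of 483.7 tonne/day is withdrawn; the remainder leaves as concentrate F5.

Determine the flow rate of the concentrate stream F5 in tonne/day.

Concentrate = 1310 − 483.7 = 826.3 tonne/day.

826.3 tonne/day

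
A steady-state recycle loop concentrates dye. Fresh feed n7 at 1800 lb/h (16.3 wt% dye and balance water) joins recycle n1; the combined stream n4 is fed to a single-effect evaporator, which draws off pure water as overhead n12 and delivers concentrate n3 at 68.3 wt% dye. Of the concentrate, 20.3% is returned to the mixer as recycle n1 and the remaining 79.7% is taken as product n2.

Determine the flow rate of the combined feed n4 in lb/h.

1909 lb/h

Overall dye balance (none leaves overhead): dye in fresh feed = dye in product, i.e. 1800×0.163 = (1−0.203)·n3·0.683.
n3 = 293.4/(0.683×0.797) = 538.99 lb/h.
Recycle n1 = 0.203×538.99 = 109.42 lb/h.
Combined feed n4 = 1800 + 109.42 = 1909.4 lb/h.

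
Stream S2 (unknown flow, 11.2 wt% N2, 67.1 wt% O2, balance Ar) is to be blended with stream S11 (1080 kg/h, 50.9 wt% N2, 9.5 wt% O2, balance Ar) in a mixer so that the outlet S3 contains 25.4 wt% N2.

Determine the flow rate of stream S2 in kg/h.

Let S2 be the unknown flow. Total out = 1080 + S2.
N2 balance: 549.72 + 0.112·S2 = 0.254·(1080 + S2)
(0.112 − 0.254)·S2 = 0.254×1080 − 549.72 = -275.4
S2 = -275.4 / -0.142 = 1939.4 kg/h

1939 kg/h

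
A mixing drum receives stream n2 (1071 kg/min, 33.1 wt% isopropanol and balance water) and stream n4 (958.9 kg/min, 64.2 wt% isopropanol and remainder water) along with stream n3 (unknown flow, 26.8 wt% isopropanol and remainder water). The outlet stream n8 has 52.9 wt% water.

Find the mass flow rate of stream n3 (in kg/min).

69.12 kg/min

Let n3 be the unknown flow. Total out = 2029.9 + n3.
water balance: 1059.8 + 0.732·n3 = 0.529·(2029.9 + n3)
(0.732 − 0.529)·n3 = 0.529×2029.9 − 1059.8 = 14.032
n3 = 14.032 / 0.203 = 69.123 kg/min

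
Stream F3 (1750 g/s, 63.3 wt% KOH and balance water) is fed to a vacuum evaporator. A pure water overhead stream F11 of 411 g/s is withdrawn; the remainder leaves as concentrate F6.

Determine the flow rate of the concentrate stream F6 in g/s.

1339 g/s

Concentrate = 1750 − 411 = 1339 g/s.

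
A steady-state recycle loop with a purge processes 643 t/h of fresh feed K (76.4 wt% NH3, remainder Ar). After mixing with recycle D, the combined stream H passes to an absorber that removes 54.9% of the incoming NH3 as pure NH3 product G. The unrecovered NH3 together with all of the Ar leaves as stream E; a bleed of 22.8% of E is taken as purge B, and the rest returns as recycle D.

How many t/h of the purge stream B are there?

Ar enters only via K and leaves only via the purge: 643×0.236 = 0.228×(Ar in E), and the absorber passes all Ar, so Ar in H = Ar in E = 665.56 t/h.
NH3 in H: m_A = 643×0.764 + (1−0.228)·(1−0.549)·m_A, so m_A = 491.25/0.6518 = 753.65 t/h.
E = (1−0.549)×753.65 + 665.56 = 1005.5 t/h.
Purge B = 0.228×1005.5 = 229.24 t/h.

229.2 t/h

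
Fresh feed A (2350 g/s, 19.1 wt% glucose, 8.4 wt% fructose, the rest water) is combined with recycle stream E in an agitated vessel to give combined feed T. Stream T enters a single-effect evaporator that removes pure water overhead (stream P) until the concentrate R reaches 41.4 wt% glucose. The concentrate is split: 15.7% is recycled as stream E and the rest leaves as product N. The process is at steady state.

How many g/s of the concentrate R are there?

Overall glucose balance (none leaves overhead): glucose in fresh feed = glucose in product, i.e. 2350×0.191 = (1−0.157)·R·0.414.
R = 448.85/(0.414×0.843) = 1286.1 g/s.

1286 g/s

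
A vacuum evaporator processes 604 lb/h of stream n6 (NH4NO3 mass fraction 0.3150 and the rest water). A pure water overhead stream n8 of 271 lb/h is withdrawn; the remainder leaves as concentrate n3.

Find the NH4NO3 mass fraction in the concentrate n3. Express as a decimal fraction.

NH4NO3 is not removed: 604×0.315 = 190.26 lb/h of NH4NO3 enters n3.
Concentrate = 604 − 271 = 333 lb/h.
Mass fraction = 190.26/333 = 0.5714.

0.5714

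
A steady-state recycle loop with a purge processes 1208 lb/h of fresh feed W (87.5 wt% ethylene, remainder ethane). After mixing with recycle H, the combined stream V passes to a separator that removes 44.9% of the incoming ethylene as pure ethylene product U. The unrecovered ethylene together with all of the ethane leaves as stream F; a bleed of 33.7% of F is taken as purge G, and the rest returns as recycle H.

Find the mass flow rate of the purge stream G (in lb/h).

ethane enters only via W and leaves only via the purge: 1208×0.125 = 0.337×(ethane in F), and the separator passes all ethane, so ethane in V = ethane in F = 448.07 lb/h.
ethylene in V: m_A = 1208×0.875 + (1−0.337)·(1−0.449)·m_A, so m_A = 1057/0.6347 = 1665.4 lb/h.
F = (1−0.449)×1665.4 + 448.07 = 1365.7 lb/h.
Purge G = 0.337×1365.7 = 460.24 lb/h.

460.2 lb/h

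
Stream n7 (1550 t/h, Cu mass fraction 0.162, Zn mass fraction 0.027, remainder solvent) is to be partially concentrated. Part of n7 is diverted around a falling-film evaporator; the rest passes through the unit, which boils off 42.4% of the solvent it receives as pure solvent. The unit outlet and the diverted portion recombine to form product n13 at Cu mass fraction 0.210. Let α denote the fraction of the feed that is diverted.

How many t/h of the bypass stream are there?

519.7 t/h

All 1550×0.162 = 251.1 t/h of Cu reaches n13, so n13 = 251.1/0.210 = 1195.7 t/h and vapour = 354.29 t/h.
The evaporator receives (1−α)·1550 of feed at 0.811 solvent and removes 0.424 of that solvent:
0.424×0.811×(1−α)×1550 = 354.29
(1−α) = 354.29/532.99 = 0.6647;  α = 0.3353.
Bypass flow = 0.3353×1550 = 519.69 t/h.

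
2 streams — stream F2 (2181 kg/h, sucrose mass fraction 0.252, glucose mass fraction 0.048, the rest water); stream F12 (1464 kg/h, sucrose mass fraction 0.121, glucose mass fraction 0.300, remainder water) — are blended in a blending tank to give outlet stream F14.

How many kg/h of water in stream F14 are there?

water out = water in = 2181×0.700 + 1464×0.579 = 2374.4 kg/h.

2374 kg/h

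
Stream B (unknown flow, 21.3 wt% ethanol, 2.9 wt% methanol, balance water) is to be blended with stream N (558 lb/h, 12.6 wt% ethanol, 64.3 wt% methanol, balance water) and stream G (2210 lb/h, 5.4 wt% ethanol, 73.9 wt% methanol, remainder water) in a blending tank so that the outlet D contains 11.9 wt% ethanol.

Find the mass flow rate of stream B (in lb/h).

1487 lb/h

Let B be the unknown flow. Total out = 2768 + B.
ethanol balance: 189.65 + 0.213·B = 0.119·(2768 + B)
(0.213 − 0.119)·B = 0.119×2768 − 189.65 = 139.74
B = 139.74 / 0.094 = 1486.6 lb/h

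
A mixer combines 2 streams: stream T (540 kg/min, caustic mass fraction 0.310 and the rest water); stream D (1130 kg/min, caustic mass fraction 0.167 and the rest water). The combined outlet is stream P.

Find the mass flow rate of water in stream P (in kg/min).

water out = water in = 540×0.690 + 1130×0.833 = 1313.9 kg/min.

1314 kg/min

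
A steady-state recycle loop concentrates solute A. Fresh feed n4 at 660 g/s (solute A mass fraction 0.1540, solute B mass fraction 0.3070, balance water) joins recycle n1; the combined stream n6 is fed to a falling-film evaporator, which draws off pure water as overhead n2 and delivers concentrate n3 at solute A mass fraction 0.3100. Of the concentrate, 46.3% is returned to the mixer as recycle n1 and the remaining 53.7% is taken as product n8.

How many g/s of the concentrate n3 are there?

Overall solute A balance (none leaves overhead): solute A in fresh feed = solute A in product, i.e. 660×0.154 = (1−0.463)·n3·0.310.
n3 = 101.64/(0.310×0.537) = 610.56 g/s.

610.6 g/s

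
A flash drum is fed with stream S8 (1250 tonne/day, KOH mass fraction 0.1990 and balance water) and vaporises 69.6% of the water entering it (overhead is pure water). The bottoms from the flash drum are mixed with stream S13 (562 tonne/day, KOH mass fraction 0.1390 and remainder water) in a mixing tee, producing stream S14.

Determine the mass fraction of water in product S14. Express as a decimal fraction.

Vapour removed = 0.696×0.801×1250 = 696.87 tonne/day; concentrate = 553.13 tonne/day.
water reaching the mixer = 304.38 (from concentrate) + 562×0.861 = 788.26 tonne/day.
Product flow = 553.13 + 562 = 1115.1 tonne/day; water fraction = 0.7069.

0.7069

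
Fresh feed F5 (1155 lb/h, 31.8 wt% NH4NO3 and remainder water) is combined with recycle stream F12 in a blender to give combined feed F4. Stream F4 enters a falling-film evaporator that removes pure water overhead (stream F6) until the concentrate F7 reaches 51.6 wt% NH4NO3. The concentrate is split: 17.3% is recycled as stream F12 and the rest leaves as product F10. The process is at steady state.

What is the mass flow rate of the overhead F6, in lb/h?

Overall NH4NO3 balance (none leaves overhead): NH4NO3 in fresh feed = NH4NO3 in product, i.e. 1155×0.318 = (1−0.173)·F7·0.516.
F7 = 367.29/(0.516×0.827) = 860.7 lb/h.
Recycle F12 = 0.173×860.7 = 148.9 lb/h.
Combined feed F4 = 1155 + 148.9 = 1303.9 lb/h.
Overhead F6 = F4 − F7 = 1303.9 − 860.7 = 443.2 lb/h.

443.2 lb/h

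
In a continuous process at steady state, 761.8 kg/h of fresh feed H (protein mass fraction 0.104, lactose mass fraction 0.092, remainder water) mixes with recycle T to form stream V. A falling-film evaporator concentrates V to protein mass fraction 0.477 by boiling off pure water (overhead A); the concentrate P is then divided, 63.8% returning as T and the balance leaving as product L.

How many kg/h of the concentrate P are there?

Overall protein balance (none leaves overhead): protein in fresh feed = protein in product, i.e. 761.8×0.104 = (1−0.638)·P·0.477.
P = 79.227/(0.477×0.362) = 458.83 kg/h.

458.8 kg/h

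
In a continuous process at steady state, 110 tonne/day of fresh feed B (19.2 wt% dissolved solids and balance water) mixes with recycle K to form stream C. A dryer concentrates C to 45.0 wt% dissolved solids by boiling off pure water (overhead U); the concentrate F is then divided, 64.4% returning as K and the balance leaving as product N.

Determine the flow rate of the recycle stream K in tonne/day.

84.9 tonne/day

Overall dissolved solids balance (none leaves overhead): dissolved solids in fresh feed = dissolved solids in product, i.e. 110×0.192 = (1−0.644)·F·0.450.
F = 21.12/(0.450×0.356) = 131.84 tonne/day.
Recycle K = 0.644×131.84 = 84.902 tonne/day.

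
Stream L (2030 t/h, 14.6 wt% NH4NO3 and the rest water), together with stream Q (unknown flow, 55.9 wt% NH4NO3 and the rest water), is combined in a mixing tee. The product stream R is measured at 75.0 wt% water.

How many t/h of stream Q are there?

Let Q be the unknown flow. Total out = 2030 + Q.
water balance: 1733.6 + 0.441·Q = 0.750·(2030 + Q)
(0.441 − 0.750)·Q = 0.750×2030 − 1733.6 = -211.12
Q = -211.12 / -0.309 = 683.24 t/h

683.2 t/h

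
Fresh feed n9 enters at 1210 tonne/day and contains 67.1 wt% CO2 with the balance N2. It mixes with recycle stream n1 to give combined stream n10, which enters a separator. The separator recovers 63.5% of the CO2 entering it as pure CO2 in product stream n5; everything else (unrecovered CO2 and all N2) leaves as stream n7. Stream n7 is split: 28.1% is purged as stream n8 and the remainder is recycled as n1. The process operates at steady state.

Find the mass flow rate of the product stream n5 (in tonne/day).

699 tonne/day

CO2 in n10: m_A = 1210×0.671 + (1−0.281)·(1−0.635)·m_A, so m_A = 811.91/0.7376 = 1100.8 tonne/day.
Product n5 = 0.635×1100.8 = 699.01 tonne/day.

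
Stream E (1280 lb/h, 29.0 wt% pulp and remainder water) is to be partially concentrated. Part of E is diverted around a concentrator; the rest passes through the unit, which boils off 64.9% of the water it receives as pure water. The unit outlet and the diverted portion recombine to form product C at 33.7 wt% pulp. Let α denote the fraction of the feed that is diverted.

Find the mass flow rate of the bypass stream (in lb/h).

892.6 lb/h

All 1280×0.290 = 371.2 lb/h of pulp reaches C, so C = 371.2/0.337 = 1101.5 lb/h and vapour = 178.52 lb/h.
The evaporator receives (1−α)·1280 of feed at 0.710 water and removes 0.649 of that water:
0.649×0.710×(1−α)×1280 = 178.52
(1−α) = 178.52/589.81 = 0.3027;  α = 0.6973.
Bypass flow = 0.6973×1280 = 892.59 lb/h.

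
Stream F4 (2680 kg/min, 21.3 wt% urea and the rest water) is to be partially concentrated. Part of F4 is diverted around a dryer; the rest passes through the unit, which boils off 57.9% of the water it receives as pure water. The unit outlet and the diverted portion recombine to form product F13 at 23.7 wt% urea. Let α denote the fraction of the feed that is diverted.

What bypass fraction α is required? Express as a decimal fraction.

0.778

All 2680×0.213 = 570.84 kg/min of urea reaches F13, so F13 = 570.84/0.237 = 2408.6 kg/min and vapour = 271.39 kg/min.
The evaporator receives (1−α)·2680 of feed at 0.787 water and removes 0.579 of that water:
0.579×0.787×(1−α)×2680 = 271.39
(1−α) = 271.39/1221.2 = 0.2222;  α = 0.7778.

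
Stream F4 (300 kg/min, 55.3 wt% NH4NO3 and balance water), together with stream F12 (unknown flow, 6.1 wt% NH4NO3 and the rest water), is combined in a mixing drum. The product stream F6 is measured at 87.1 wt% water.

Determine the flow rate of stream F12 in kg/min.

1871 kg/min

Let F12 be the unknown flow. Total out = 300 + F12.
water balance: 134.1 + 0.939·F12 = 0.871·(300 + F12)
(0.939 − 0.871)·F12 = 0.871×300 − 134.1 = 127.2
F12 = 127.2 / 0.068 = 1870.6 kg/min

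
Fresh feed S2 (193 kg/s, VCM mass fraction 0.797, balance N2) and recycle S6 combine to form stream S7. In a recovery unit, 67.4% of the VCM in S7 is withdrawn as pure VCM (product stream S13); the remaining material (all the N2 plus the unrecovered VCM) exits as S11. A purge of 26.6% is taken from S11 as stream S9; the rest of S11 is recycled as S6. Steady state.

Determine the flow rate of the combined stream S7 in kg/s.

N2 enters only via S2 and leaves only via the purge: 193×0.203 = 0.266×(N2 in S11), and the recovery unit passes all N2, so N2 in S7 = N2 in S11 = 147.29 kg/s.
VCM in S7: m_A = 193×0.797 + (1−0.266)·(1−0.674)·m_A, so m_A = 153.82/0.7607 = 202.21 kg/s.
S7 = 202.21 + 147.29 = 349.5 kg/s.

349.5 kg/s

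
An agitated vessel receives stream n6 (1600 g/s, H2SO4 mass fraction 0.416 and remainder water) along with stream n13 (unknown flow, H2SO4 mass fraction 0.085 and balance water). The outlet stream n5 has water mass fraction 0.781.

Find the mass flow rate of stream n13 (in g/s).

2352 g/s

Let n13 be the unknown flow. Total out = 1600 + n13.
water balance: 934.4 + 0.915·n13 = 0.781·(1600 + n13)
(0.915 − 0.781)·n13 = 0.781×1600 − 934.4 = 315.2
n13 = 315.2 / 0.134 = 2352.2 g/s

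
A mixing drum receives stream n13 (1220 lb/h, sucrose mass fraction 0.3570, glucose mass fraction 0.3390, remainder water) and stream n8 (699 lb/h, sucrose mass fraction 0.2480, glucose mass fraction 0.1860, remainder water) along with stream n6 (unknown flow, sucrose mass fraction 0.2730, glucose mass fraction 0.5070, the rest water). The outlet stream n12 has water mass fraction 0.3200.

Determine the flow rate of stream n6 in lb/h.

1524 lb/h

Let n6 be the unknown flow. Total out = 1919 + n6.
water balance: 766.51 + 0.220·n6 = 0.320·(1919 + n6)
(0.220 − 0.320)·n6 = 0.320×1919 − 766.51 = -152.43
n6 = -152.43 / -0.100 = 1524.3 lb/h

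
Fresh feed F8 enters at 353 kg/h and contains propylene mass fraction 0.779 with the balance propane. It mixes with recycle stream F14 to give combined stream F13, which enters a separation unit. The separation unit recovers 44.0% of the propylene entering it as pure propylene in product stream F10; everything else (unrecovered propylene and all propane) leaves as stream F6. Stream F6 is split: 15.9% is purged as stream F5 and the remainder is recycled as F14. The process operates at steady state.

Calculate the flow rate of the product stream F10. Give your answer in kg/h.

propylene in F13: m_A = 353×0.779 + (1−0.159)·(1−0.440)·m_A, so m_A = 274.99/0.5290 = 519.78 kg/h.
Product F10 = 0.440×519.78 = 228.71 kg/h.

228.7 kg/h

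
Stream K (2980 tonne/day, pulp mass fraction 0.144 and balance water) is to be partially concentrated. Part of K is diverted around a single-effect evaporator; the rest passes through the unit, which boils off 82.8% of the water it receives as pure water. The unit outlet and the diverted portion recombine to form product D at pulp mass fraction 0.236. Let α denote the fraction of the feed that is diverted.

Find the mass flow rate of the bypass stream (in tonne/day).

All 2980×0.144 = 429.12 tonne/day of pulp reaches D, so D = 429.12/0.236 = 1818.3 tonne/day and vapour = 1161.7 tonne/day.
The evaporator receives (1−α)·2980 of feed at 0.856 water and removes 0.828 of that water:
0.828×0.856×(1−α)×2980 = 1161.7
(1−α) = 1161.7/2112.1 = 0.5500;  α = 0.4500.
Bypass flow = 0.4500×2980 = 1341 tonne/day.

1341 tonne/day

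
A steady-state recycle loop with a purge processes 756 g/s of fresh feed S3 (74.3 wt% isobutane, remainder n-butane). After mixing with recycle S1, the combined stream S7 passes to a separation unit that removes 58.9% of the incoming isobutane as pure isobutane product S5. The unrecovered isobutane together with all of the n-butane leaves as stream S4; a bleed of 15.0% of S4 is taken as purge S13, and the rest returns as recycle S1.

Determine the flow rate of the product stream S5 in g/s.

508.5 g/s

isobutane in S7: m_A = 756×0.743 + (1−0.150)·(1−0.589)·m_A, so m_A = 561.71/0.6506 = 863.3 g/s.
Product S5 = 0.589×863.3 = 508.49 g/s.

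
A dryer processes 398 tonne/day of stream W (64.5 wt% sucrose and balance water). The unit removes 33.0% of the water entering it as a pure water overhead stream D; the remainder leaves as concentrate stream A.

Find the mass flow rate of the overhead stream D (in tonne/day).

46.63 tonne/day

water entering = 398×0.355 = 141.29 tonne/day; overhead removed = 0.330×141.29 = 46.626 tonne/day.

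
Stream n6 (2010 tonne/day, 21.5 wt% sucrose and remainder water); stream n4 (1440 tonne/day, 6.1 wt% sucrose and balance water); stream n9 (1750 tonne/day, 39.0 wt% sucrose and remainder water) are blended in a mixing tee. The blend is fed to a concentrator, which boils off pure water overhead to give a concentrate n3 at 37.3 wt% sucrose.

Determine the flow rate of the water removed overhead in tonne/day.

1976 tonne/day

sucrose entering = 2010×0.215 + 1440×0.061 + 1750×0.390 = 1202.5 tonne/day.
All sucrose reports to n3, so n3 = 1202.5/0.373 = 3223.8 tonne/day.
Total feed = 5200 tonne/day; overhead = 5200 − 3223.8 = 1976.2 tonne/day.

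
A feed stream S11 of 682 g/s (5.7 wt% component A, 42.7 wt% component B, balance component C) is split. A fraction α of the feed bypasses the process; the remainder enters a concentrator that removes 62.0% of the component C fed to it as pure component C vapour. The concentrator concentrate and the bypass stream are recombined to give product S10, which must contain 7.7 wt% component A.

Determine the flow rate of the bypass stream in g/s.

128.3 g/s

All 682×0.057 = 38.874 g/s of component A reaches S10, so S10 = 38.874/0.077 = 504.86 g/s and vapour = 177.14 g/s.
The evaporator receives (1−α)·682 of feed at 0.516 component C and removes 0.620 of that component C:
0.620×0.516×(1−α)×682 = 177.14
(1−α) = 177.14/218.19 = 0.8119;  α = 0.1881.
Bypass flow = 0.1881×682 = 128.29 g/s.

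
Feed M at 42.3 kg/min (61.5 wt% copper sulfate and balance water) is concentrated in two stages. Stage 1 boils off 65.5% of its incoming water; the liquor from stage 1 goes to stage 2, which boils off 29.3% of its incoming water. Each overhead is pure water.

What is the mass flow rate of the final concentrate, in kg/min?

29.99 kg/min

water in feed = 42.3×0.385 = 16.285 kg/min.
After stage 1: water left = (1−0.655)×16.285 = 5.6185; stream total = 31.633 kg/min.
After stage 2: water left = (1−0.293)×5.6185 = 3.9723; final concentrate = 29.987 kg/min.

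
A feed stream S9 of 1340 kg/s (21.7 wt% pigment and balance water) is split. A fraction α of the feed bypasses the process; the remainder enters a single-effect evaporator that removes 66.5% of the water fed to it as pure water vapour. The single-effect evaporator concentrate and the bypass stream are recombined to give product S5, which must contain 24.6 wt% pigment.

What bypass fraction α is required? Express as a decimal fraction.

All 1340×0.217 = 290.78 kg/s of pigment reaches S5, so S5 = 290.78/0.246 = 1182 kg/s and vapour = 157.97 kg/s.
The evaporator receives (1−α)·1340 of feed at 0.783 water and removes 0.665 of that water:
0.665×0.783×(1−α)×1340 = 157.97
(1−α) = 157.97/697.73 = 0.2264;  α = 0.7736.

0.774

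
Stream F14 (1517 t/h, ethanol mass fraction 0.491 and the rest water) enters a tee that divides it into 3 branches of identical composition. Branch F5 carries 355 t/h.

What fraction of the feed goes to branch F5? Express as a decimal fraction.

Fraction to F5 = 355/1517 = 0.2340.

0.234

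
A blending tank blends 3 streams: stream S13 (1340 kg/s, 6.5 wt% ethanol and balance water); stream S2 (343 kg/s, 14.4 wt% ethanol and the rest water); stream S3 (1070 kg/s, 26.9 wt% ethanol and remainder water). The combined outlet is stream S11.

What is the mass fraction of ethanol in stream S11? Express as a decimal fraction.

0.154

Total flow out = 1340 + 343 + 1070 = 2753 kg/s.
ethanol in = 1340×0.065 + 343×0.144 + 1070×0.269 = 424.32 kg/s.
ethanol mass fraction in S11 = 424.32/2753 = 0.154.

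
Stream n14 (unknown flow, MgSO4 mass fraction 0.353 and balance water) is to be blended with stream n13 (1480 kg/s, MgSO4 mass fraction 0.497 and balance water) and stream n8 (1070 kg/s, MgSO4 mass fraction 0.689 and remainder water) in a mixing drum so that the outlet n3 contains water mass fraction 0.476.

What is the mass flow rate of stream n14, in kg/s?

Let n14 be the unknown flow. Total out = 2550 + n14.
water balance: 1077.2 + 0.647·n14 = 0.476·(2550 + n14)
(0.647 − 0.476)·n14 = 0.476×2550 − 1077.2 = 136.59
n14 = 136.59 / 0.171 = 798.77 kg/s

798.8 kg/s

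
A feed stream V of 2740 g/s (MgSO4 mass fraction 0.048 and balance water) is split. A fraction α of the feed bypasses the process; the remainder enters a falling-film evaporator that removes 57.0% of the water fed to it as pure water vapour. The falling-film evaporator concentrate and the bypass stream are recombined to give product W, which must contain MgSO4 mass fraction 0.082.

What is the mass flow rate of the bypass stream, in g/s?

All 2740×0.048 = 131.52 g/s of MgSO4 reaches W, so W = 131.52/0.082 = 1603.9 g/s and vapour = 1136.1 g/s.
The evaporator receives (1−α)·2740 of feed at 0.952 water and removes 0.570 of that water:
0.570×0.952×(1−α)×2740 = 1136.1
(1−α) = 1136.1/1486.8 = 0.7641;  α = 0.2359.
Bypass flow = 0.2359×2740 = 646.35 g/s.

646.4 g/s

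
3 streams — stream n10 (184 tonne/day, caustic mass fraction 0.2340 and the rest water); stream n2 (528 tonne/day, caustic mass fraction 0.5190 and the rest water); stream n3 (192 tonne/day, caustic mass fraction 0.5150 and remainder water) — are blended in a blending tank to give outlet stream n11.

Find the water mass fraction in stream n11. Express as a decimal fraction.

Total flow out = 184 + 528 + 192 = 904 tonne/day.
water in = 184×0.766 + 528×0.481 + 192×0.485 = 488.03 tonne/day.
water mass fraction in n11 = 488.03/904 = 0.5399.

0.5399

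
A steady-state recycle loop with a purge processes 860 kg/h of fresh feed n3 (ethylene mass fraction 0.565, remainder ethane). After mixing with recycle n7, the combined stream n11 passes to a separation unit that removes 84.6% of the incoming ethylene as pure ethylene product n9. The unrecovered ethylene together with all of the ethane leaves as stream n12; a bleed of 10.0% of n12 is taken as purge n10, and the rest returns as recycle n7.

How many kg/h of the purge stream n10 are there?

ethane enters only via n3 and leaves only via the purge: 860×0.435 = 0.100×(ethane in n12), and the separation unit passes all ethane, so ethane in n11 = ethane in n12 = 3741 kg/h.
ethylene in n11: m_A = 860×0.565 + (1−0.100)·(1−0.846)·m_A, so m_A = 485.9/0.8614 = 564.08 kg/h.
n12 = (1−0.846)×564.08 + 3741 = 3827.9 kg/h.
Purge n10 = 0.100×3827.9 = 382.79 kg/h.

382.8 kg/h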